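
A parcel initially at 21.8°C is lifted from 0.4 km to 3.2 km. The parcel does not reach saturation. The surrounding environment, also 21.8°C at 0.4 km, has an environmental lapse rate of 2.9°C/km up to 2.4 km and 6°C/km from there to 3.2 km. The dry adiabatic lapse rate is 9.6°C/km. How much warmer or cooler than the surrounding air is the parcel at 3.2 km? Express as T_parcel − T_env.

Parcel:
  Dry to 3200 m: -9.6 × 2.8 km = -26.88°C, so T = -5.08°C.
Environment:
  Environment, lower layer to 2400 m: -2.9 × 2 km = -5.8°C, so T = 16°C.
  Environment, upper layer to 3200 m: -6 × 0.8 km = -4.8°C, so T = 11.2°C.
T_parcel − T_env = -5.08 − 11.2 = -16.28°C

-16.28°C (parcel cooler than environment)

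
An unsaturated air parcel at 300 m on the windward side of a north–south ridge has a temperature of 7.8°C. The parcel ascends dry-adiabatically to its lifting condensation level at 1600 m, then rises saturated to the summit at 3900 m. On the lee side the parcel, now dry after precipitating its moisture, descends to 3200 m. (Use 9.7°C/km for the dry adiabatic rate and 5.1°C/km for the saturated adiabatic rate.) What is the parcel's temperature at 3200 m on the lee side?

-9.75°C

Dry to 1600 m: -9.7 × 1.3 km = -12.61°C, so T = -4.81°C.
Saturated to 3900 m: -5.1 × 2.3 km = -11.73°C, so T = -16.54°C.
Dry descent to 3200 m: +9.7 × 0.7 km = +6.79°C, so T = -9.75°C.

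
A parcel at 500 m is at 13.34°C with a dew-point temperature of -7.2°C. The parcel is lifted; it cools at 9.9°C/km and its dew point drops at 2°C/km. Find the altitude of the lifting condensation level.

3100 m

T and T_d converge at 9.9 − 2 = 7.9°C per km
Height above start = (13.34 − (-7.2)) / 7.9 = 2.6 km
LCL altitude = 500 m + 2600 m = 3100 m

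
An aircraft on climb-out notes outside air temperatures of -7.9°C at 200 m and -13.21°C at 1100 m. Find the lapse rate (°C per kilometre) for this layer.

5.9°C/km

Γ = −ΔT/Δz = (-7.9 − (-13.21)) / (1100 − 200) m
  = 5.31°C / 0.9 km = 5.9°C/km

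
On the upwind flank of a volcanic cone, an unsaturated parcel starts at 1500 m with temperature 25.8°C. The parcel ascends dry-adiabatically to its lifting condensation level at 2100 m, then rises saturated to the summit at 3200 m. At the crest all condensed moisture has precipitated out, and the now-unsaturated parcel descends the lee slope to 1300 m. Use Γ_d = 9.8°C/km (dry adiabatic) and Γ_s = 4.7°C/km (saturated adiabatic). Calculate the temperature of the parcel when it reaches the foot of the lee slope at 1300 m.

33.37°C

1500 → 2100 m (dry, 9.8°C/km): ΔT = -9.8 × 0.6 = -5.88°C → T = 19.92°C
2100 → 3200 m (saturated, 4.7°C/km): ΔT = -4.7 × 1.1 = -5.17°C → T = 14.75°C
3200 → 1300 m (dry descent, 9.8°C/km): ΔT = +9.8 × 1.9 = +18.62°C → T = 33.37°C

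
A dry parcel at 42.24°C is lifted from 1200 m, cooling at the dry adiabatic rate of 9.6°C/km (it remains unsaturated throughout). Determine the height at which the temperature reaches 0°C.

5600 m

Height above start = (42.24 − 0) / 9.6 = 4.4 km
Altitude = 1200 m + 4400 m = 5600 m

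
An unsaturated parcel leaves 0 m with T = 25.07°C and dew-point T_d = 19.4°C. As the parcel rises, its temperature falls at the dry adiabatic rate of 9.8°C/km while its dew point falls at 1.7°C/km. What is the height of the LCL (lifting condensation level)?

700 m

T and T_d converge at 9.8 − 1.7 = 8.1°C per km
Height above start = (25.07 − 19.4) / 8.1 = 0.7 km
LCL altitude = 0 m + 700 m = 700 m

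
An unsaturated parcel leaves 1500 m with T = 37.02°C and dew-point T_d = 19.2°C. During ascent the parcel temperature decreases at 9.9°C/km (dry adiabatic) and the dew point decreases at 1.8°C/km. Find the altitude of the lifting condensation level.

T and T_d converge at 9.9 − 1.8 = 8.1°C per km
Height above start = (37.02 − 19.2) / 8.1 = 2.2 km
LCL altitude = 1500 m + 2200 m = 3700 m

3700 m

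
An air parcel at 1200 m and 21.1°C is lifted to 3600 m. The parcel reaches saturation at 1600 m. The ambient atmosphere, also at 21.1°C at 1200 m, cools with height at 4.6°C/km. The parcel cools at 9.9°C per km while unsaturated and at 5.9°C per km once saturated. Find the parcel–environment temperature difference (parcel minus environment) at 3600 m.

Parcel:
  1200–1600 m, dry: Δz = 0.4 km ⇒ ΔT = -3.96°C; T = 17.14°C
  1600–3600 m, saturated: Δz = 2 km ⇒ ΔT = -11.8°C; T = 5.34°C
Environment:
  1200–3600 m, environment: Δz = 2.4 km ⇒ ΔT = -11.04°C; T = 10.06°C
T_parcel − T_env = 5.34 − 10.06 = -4.72°C

-4.72°C (parcel cooler than environment)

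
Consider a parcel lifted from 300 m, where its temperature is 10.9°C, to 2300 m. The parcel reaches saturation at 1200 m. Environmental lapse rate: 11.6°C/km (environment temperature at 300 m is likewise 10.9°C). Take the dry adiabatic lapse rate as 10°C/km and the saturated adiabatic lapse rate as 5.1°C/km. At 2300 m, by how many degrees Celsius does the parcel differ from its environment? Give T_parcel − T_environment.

Parcel:
  300 → 1200 m (dry, 10°C/km): ΔT = -10 × 0.9 = -9°C → T = 1.9°C
  1200 → 2300 m (saturated, 5.1°C/km): ΔT = -5.1 × 1.1 = -5.61°C → T = -3.71°C
Environment:
  300 → 2300 m (environment, 11.6°C/km): ΔT = -11.6 × 2 = -23.2°C → T = -12.3°C
T_parcel − T_env = -3.71 − (-12.3) = +8.59°C

+8.59°C (parcel warmer than environment)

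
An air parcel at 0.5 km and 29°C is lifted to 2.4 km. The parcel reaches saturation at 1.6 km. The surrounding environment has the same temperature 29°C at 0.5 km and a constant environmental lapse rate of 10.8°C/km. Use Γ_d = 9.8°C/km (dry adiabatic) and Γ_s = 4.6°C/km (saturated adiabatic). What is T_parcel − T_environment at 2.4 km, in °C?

Parcel:
  Dry to 1600 m: -9.8 × 1.1 km = -10.78°C, so T = 18.22°C.
  Saturated to 2400 m: -4.6 × 0.8 km = -3.68°C, so T = 14.54°C.
Environment:
  Environment to 2400 m: -10.8 × 1.9 km = -20.52°C, so T = 8.48°C.
T_parcel − T_env = 14.54 − 8.48 = +6.06°C

+6.06°C (parcel warmer than environment)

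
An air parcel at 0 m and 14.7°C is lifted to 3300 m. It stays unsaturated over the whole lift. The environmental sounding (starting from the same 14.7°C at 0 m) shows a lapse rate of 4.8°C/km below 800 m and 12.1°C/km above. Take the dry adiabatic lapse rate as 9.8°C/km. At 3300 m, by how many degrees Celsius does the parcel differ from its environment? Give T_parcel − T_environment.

Parcel:
  From 0 m to 3300 m (dry): cools by 9.8 × 3.3 = 32.34°C, giving -17.64°C.
Environment:
  From 0 m to 800 m (environment, lower layer): cools by 4.8 × 0.8 = 3.84°C, giving 10.86°C.
  From 800 m to 3300 m (environment, upper layer): cools by 12.1 × 2.5 = 30.25°C, giving -19.39°C.
T_parcel − T_env = -17.64 − (-19.39) = +1.75°C

+1.75°C (parcel warmer than environment)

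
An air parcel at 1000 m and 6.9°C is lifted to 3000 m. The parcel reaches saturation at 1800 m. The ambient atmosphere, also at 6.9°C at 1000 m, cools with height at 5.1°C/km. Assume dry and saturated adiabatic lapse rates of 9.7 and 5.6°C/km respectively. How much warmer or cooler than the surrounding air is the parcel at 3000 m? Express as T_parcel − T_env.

Parcel:
  1000–1800 m, dry: Δz = 0.8 km ⇒ ΔT = -7.76°C; T = -0.86°C
  1800–3000 m, saturated: Δz = 1.2 km ⇒ ΔT = -6.72°C; T = -7.58°C
Environment:
  1000–3000 m, environment: Δz = 2 km ⇒ ΔT = -10.2°C; T = -3.3°C
T_parcel − T_env = -7.58 − (-3.3) = -4.28°C

-4.28°C (parcel cooler than environment)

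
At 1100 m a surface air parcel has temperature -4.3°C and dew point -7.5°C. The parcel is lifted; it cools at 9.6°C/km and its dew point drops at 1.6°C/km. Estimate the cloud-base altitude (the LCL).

T and T_d converge at 9.6 − 1.6 = 8°C per km
Height above start = (-4.3 − (-7.5)) / 8 = 0.4 km
LCL altitude = 1100 m + 400 m = 1500 m

1500 m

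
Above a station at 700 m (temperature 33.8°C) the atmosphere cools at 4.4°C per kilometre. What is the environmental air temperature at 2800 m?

24.56°C

700 → 2800 m (environmental, 4.4°C/km): ΔT = -4.4 × 2.1 = -9.24°C → T = 24.56°C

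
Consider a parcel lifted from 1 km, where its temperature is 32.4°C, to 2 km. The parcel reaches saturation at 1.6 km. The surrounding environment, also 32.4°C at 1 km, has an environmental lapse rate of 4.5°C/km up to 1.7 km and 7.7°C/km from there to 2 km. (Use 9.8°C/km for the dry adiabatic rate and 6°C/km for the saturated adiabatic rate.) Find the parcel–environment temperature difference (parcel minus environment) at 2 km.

-2.82°C (parcel cooler than environment)

Parcel:
  1000–1600 m, dry: Δz = 0.6 km ⇒ ΔT = -5.88°C; T = 26.52°C
  1600–2000 m, saturated: Δz = 0.4 km ⇒ ΔT = -2.4°C; T = 24.12°C
Environment:
  1000–1700 m, environment, lower layer: Δz = 0.7 km ⇒ ΔT = -3.15°C; T = 29.25°C
  1700–2000 m, environment, upper layer: Δz = 0.3 km ⇒ ΔT = -2.31°C; T = 26.94°C
T_parcel − T_env = 24.12 − 26.94 = -2.82°C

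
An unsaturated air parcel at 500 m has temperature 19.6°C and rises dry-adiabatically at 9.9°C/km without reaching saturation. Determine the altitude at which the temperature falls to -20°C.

Height above start = (19.6 − (-20)) / 9.9 = 4 km
Altitude = 500 m + 4000 m = 4500 m

4500 m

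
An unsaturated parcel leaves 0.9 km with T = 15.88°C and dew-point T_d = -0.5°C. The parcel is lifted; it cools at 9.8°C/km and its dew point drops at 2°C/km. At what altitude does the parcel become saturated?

3 km

T and T_d converge at 9.8 − 2 = 7.8°C per km
Height above start = (15.88 − (-0.5)) / 7.8 = 2.1 km
LCL altitude = 900 m + 2100 m = 3000 m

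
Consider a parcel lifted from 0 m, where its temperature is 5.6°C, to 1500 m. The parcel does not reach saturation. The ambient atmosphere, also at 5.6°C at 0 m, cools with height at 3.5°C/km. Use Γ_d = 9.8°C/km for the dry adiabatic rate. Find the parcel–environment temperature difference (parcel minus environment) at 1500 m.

-9.45°C (parcel cooler than environment)

Parcel:
  From 0 m to 1500 m (dry): cools by 9.8 × 1.5 = 14.7°C, giving -9.1°C.
Environment:
  From 0 m to 1500 m (environment): cools by 3.5 × 1.5 = 5.25°C, giving 0.35°C.
T_parcel − T_env = -9.1 − 0.35 = -9.45°C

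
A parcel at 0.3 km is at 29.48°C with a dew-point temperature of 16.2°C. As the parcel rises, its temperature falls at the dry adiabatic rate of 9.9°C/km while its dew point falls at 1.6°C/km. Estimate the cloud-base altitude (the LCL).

1.9 km

T and T_d converge at 9.9 − 1.6 = 8.3°C per km
Height above start = (29.48 − 16.2) / 8.3 = 1.6 km
LCL altitude = 300 m + 1600 m = 1900 m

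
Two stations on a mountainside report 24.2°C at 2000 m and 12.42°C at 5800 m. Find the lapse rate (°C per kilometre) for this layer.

3.1°C/km

Γ = −ΔT/Δz = (24.2 − 12.42) / (5800 − 2000) m
  = 11.78°C / 3.8 km = 3.1°C/km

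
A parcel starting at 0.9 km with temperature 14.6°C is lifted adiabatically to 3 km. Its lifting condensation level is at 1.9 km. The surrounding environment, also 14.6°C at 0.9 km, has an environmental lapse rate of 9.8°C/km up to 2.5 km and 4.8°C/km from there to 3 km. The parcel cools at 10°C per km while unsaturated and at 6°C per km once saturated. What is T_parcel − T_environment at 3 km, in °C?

+1.48°C (parcel warmer than environment)

Parcel:
  Dry to 1900 m: -10 × 1 km = -10°C, so T = 4.6°C.
  Saturated to 3000 m: -6 × 1.1 km = -6.6°C, so T = -2°C.
Environment:
  Environment, lower layer to 2500 m: -9.8 × 1.6 km = -15.68°C, so T = -1.08°C.
  Environment, upper layer to 3000 m: -4.8 × 0.5 km = -2.4°C, so T = -3.48°C.
T_parcel − T_env = -2 − (-3.48) = +1.48°C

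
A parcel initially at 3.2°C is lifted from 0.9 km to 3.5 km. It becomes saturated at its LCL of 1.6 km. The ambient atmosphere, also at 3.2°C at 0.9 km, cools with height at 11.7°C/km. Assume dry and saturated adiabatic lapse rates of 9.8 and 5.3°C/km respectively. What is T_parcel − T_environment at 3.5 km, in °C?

+13.49°C (parcel warmer than environment)

Parcel:
  900 → 1600 m (dry, 9.8°C/km): ΔT = -9.8 × 0.7 = -6.86°C → T = -3.66°C
  1600 → 3500 m (saturated, 5.3°C/km): ΔT = -5.3 × 1.9 = -10.07°C → T = -13.73°C
Environment:
  900 → 3500 m (environment, 11.7°C/km): ΔT = -11.7 × 2.6 = -30.42°C → T = -27.22°C
T_parcel − T_env = -13.73 − (-27.22) = +13.49°C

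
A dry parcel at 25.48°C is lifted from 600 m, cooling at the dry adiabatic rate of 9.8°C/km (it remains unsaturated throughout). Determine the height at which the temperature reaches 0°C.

3200 m

Height above start = (25.48 − 0) / 9.8 = 2.6 km
Altitude = 600 m + 2600 m = 3200 m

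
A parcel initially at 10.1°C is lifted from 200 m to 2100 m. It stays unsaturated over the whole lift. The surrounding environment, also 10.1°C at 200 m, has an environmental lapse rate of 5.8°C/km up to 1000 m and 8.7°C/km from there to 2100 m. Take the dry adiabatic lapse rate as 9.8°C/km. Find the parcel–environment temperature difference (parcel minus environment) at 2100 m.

Parcel:
  Dry to 2100 m: -9.8 × 1.9 km = -18.62°C, so T = -8.52°C.
Environment:
  Environment, lower layer to 1000 m: -5.8 × 0.8 km = -4.64°C, so T = 5.46°C.
  Environment, upper layer to 2100 m: -8.7 × 1.1 km = -9.57°C, so T = -4.11°C.
T_parcel − T_env = -8.52 − (-4.11) = -4.41°C

-4.41°C (parcel cooler than environment)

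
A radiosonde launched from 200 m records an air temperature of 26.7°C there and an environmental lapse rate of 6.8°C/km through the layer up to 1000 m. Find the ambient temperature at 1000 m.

21.26°C

200 → 1000 m (environmental, 6.8°C/km): ΔT = -6.8 × 0.8 = -5.44°C → T = 21.26°C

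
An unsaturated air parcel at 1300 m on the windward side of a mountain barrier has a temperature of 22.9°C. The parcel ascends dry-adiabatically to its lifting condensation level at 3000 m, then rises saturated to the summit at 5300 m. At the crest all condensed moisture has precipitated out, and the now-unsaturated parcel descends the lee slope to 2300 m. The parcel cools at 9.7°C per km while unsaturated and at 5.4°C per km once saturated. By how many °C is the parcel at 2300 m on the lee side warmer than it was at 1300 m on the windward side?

From 1300 m to 3000 m (dry): cools by 9.7 × 1.7 = 16.49°C, giving 6.41°C.
From 3000 m to 5300 m (saturated): cools by 5.4 × 2.3 = 12.42°C, giving -6.01°C.
From 5300 m to 2300 m (dry descent): warms by 9.7 × 3 = 29.1°C, giving 23.09°C.
Net change vs windward start: 23.09 − 22.9 = +0.19°C

+0.19°C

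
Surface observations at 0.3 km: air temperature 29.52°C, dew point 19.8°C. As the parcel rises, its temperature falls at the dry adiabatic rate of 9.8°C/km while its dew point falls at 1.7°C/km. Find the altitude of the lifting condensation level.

1.5 km

T and T_d converge at 9.8 − 1.7 = 8.1°C per km
Height above start = (29.52 − 19.8) / 8.1 = 1.2 km
LCL altitude = 300 m + 1200 m = 1500 m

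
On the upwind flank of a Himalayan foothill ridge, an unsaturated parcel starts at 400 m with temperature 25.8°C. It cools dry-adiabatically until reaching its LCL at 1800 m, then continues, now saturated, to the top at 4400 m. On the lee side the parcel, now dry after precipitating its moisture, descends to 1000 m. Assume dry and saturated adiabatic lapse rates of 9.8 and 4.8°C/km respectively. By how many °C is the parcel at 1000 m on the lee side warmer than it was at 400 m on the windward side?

400–1800 m, dry: Δz = 1.4 km ⇒ ΔT = -13.72°C; T = 12.08°C
1800–4400 m, saturated: Δz = 2.6 km ⇒ ΔT = -12.48°C; T = -0.4°C
4400–1000 m, dry descent: Δz = 3.4 km ⇒ ΔT = +33.32°C; T = 32.92°C
Net change vs windward start: 32.92 − 25.8 = +7.12°C

+7.12°C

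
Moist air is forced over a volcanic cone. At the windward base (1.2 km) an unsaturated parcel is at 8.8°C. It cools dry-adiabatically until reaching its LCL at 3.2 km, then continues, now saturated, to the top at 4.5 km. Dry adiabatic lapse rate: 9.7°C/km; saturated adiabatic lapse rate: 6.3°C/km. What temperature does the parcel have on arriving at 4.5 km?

-18.79°C

1200–3200 m, dry: Δz = 2 km ⇒ ΔT = -19.4°C; T = -10.6°C
3200–4500 m, saturated: Δz = 1.3 km ⇒ ΔT = -8.19°C; T = -18.79°C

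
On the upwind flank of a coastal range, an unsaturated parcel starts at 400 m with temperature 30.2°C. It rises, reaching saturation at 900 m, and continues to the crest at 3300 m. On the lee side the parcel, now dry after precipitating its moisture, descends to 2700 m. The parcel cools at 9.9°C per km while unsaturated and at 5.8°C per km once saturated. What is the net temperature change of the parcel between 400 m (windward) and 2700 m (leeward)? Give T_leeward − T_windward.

400 → 900 m (dry, 9.9°C/km): ΔT = -9.9 × 0.5 = -4.95°C → T = 25.25°C
900 → 3300 m (saturated, 5.8°C/km): ΔT = -5.8 × 2.4 = -13.92°C → T = 11.33°C
3300 → 2700 m (dry descent, 9.9°C/km): ΔT = +9.9 × 0.6 = +5.94°C → T = 17.27°C
Net change vs windward start: 17.27 − 30.2 = -12.93°C

-12.93°C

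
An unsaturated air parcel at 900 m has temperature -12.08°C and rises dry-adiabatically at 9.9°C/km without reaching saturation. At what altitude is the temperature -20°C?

1700 m

Height above start = (-12.08 − (-20)) / 9.9 = 0.8 km
Altitude = 900 m + 800 m = 1700 m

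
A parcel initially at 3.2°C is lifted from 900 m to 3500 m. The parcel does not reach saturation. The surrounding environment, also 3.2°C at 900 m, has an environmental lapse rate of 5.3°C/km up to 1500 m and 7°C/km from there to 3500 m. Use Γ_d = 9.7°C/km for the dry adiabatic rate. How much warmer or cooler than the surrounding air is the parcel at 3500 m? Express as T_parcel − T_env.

Parcel:
  Dry to 3500 m: -9.7 × 2.6 km = -25.22°C, so T = -22.02°C.
Environment:
  Environment, lower layer to 1500 m: -5.3 × 0.6 km = -3.18°C, so T = 0.02°C.
  Environment, upper layer to 3500 m: -7 × 2 km = -14°C, so T = -13.98°C.
T_parcel − T_env = -22.02 − (-13.98) = -8.04°C

-8.04°C (parcel cooler than environment)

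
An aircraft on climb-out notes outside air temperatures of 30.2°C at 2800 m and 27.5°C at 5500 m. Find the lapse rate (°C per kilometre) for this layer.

1°C/km

Γ = −ΔT/Δz = (30.2 − 27.5) / (5500 − 2800) m
  = 2.7°C / 2.7 km = 1°C/km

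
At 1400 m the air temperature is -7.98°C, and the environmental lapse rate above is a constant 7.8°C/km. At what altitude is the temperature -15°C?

Height above start = (-7.98 − (-15)) / 7.8 = 0.9 km
Altitude = 1400 m + 900 m = 2300 m

2300 m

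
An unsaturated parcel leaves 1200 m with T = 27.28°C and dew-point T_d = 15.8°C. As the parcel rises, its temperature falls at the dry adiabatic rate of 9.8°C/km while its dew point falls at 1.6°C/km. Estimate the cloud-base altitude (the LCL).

2600 m

T and T_d converge at 9.8 − 1.6 = 8.2°C per km
Height above start = (27.28 − 15.8) / 8.2 = 1.4 km
LCL altitude = 1200 m + 1400 m = 2600 m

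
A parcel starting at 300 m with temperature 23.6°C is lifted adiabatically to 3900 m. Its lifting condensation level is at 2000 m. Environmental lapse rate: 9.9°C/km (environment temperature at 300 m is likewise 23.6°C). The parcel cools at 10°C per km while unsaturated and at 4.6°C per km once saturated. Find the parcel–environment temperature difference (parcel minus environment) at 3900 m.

Parcel:
  300 → 2000 m (dry, 10°C/km): ΔT = -10 × 1.7 = -17°C → T = 6.6°C
  2000 → 3900 m (saturated, 4.6°C/km): ΔT = -4.6 × 1.9 = -8.74°C → T = -2.14°C
Environment:
  300 → 3900 m (environment, 9.9°C/km): ΔT = -9.9 × 3.6 = -35.64°C → T = -12.04°C
T_parcel − T_env = -2.14 − (-12.04) = +9.9°C

+9.9°C (parcel warmer than environment)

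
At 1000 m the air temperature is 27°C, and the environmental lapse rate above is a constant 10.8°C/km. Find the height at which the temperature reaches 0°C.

3500 m

Height above start = (27 − 0) / 10.8 = 2.5 km
Altitude = 1000 m + 2500 m = 3500 m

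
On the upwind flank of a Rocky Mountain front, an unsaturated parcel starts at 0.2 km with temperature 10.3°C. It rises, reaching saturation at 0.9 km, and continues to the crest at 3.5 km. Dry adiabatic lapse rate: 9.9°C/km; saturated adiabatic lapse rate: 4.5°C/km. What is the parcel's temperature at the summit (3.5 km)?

From 200 m to 900 m (dry): cools by 9.9 × 0.7 = 6.93°C, giving 3.37°C.
From 900 m to 3500 m (saturated): cools by 4.5 × 2.6 = 11.7°C, giving -8.33°C.

-8.33°C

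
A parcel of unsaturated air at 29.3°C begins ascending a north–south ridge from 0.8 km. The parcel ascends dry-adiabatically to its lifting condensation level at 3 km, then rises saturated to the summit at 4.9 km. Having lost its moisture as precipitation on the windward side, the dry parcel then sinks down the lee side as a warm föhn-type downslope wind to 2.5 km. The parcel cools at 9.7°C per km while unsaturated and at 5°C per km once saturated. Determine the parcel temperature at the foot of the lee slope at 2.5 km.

From 800 m to 3000 m (dry): cools by 9.7 × 2.2 = 21.34°C, giving 7.96°C.
From 3000 m to 4900 m (saturated): cools by 5 × 1.9 = 9.5°C, giving -1.54°C.
From 4900 m to 2500 m (dry descent): warms by 9.7 × 2.4 = 23.28°C, giving 21.74°C.

21.74°C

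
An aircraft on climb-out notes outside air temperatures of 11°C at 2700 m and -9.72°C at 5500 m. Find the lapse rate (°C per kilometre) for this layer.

Γ = −ΔT/Δz = (11 − (-9.72)) / (5500 − 2700) m
  = 20.72°C / 2.8 km = 7.4°C/km

7.4°C/km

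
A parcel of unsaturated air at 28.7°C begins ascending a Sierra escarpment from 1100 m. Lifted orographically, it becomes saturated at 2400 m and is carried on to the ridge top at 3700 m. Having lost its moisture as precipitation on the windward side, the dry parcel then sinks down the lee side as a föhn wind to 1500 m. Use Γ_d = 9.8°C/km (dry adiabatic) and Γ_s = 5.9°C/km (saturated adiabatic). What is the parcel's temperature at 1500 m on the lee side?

1100–2400 m, dry: Δz = 1.3 km ⇒ ΔT = -12.74°C; T = 15.96°C
2400–3700 m, saturated: Δz = 1.3 km ⇒ ΔT = -7.67°C; T = 8.29°C
3700–1500 m, dry descent: Δz = 2.2 km ⇒ ΔT = +21.56°C; T = 29.85°C

29.85°C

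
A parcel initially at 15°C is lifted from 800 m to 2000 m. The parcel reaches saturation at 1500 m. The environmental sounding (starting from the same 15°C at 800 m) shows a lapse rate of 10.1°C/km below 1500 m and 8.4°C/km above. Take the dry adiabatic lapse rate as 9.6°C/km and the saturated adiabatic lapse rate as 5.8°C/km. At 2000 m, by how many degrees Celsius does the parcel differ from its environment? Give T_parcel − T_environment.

+1.65°C (parcel warmer than environment)

Parcel:
  From 800 m to 1500 m (dry): cools by 9.6 × 0.7 = 6.72°C, giving 8.28°C.
  From 1500 m to 2000 m (saturated): cools by 5.8 × 0.5 = 2.9°C, giving 5.38°C.
Environment:
  From 800 m to 1500 m (environment, lower layer): cools by 10.1 × 0.7 = 7.07°C, giving 7.93°C.
  From 1500 m to 2000 m (environment, upper layer): cools by 8.4 × 0.5 = 4.2°C, giving 3.73°C.
T_parcel − T_env = 5.38 − 3.73 = +1.65°C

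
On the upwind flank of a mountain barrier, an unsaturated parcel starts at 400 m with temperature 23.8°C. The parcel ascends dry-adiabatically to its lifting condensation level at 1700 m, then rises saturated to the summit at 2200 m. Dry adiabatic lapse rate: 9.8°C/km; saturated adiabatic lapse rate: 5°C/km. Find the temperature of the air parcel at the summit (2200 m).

400 → 1700 m (dry, 9.8°C/km): ΔT = -9.8 × 1.3 = -12.74°C → T = 11.06°C
1700 → 2200 m (saturated, 5°C/km): ΔT = -5 × 0.5 = -2.5°C → T = 8.56°C

8.56°C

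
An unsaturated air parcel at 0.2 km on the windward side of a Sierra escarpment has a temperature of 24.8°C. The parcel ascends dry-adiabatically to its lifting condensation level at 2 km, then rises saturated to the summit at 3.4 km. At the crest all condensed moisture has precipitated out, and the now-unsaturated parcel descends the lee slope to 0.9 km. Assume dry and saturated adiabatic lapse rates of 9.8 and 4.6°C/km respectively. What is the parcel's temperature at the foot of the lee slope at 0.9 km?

25.22°C

From 200 m to 2000 m (dry): cools by 9.8 × 1.8 = 17.64°C, giving 7.16°C.
From 2000 m to 3400 m (saturated): cools by 4.6 × 1.4 = 6.44°C, giving 0.72°C.
From 3400 m to 900 m (dry descent): warms by 9.8 × 2.5 = 24.5°C, giving 25.22°C.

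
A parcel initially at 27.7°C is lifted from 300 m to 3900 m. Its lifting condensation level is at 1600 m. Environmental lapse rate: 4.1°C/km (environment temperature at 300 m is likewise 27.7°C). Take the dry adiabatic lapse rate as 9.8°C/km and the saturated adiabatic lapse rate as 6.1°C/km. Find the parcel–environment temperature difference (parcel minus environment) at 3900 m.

Parcel:
  From 300 m to 1600 m (dry): cools by 9.8 × 1.3 = 12.74°C, giving 14.96°C.
  From 1600 m to 3900 m (saturated): cools by 6.1 × 2.3 = 14.03°C, giving 0.93°C.
Environment:
  From 300 m to 3900 m (environment): cools by 4.1 × 3.6 = 14.76°C, giving 12.94°C.
T_parcel − T_env = 0.93 − 12.94 = -12.01°C

-12.01°C (parcel cooler than environment)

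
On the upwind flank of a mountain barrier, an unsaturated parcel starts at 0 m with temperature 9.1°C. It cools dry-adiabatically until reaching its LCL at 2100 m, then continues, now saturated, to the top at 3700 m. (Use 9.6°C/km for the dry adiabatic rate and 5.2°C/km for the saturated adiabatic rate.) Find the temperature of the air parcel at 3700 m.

-19.38°C

From 0 m to 2100 m (dry): cools by 9.6 × 2.1 = 20.16°C, giving -11.06°C.
From 2100 m to 3700 m (saturated): cools by 5.2 × 1.6 = 8.32°C, giving -19.38°C.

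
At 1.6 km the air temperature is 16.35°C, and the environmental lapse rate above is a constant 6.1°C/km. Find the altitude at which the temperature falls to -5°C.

Height above start = (16.35 − (-5)) / 6.1 = 3.5 km
Altitude = 1600 m + 3500 m = 5100 m

5.1 km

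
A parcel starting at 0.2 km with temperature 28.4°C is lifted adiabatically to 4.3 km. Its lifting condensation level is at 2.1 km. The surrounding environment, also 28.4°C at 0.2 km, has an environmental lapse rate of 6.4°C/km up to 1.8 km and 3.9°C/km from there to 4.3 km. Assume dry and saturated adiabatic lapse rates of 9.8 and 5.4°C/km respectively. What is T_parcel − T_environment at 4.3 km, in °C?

-10.51°C (parcel cooler than environment)

Parcel:
  Dry to 2100 m: -9.8 × 1.9 km = -18.62°C, so T = 9.78°C.
  Saturated to 4300 m: -5.4 × 2.2 km = -11.88°C, so T = -2.1°C.
Environment:
  Environment, lower layer to 1800 m: -6.4 × 1.6 km = -10.24°C, so T = 18.16°C.
  Environment, upper layer to 4300 m: -3.9 × 2.5 km = -9.75°C, so T = 8.41°C.
T_parcel − T_env = -2.1 − 8.41 = -10.51°C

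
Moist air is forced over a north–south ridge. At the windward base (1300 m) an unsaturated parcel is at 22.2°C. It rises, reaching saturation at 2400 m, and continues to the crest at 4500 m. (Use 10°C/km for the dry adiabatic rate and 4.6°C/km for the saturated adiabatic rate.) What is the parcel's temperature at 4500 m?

1.54°C

1300–2400 m, dry: Δz = 1.1 km ⇒ ΔT = -11°C; T = 11.2°C
2400–4500 m, saturated: Δz = 2.1 km ⇒ ΔT = -9.66°C; T = 1.54°C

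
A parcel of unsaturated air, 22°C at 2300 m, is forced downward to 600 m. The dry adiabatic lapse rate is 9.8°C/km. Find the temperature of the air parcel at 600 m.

38.66°C

2300 → 600 m (dry adiabatic, 9.8°C/km): ΔT = +9.8 × 1.7 = +16.66°C → T = 38.66°C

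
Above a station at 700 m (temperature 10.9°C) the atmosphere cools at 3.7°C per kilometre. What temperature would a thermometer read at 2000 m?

700 → 2000 m (environmental, 3.7°C/km): ΔT = -3.7 × 1.3 = -4.81°C → T = 6.09°C

6.09°C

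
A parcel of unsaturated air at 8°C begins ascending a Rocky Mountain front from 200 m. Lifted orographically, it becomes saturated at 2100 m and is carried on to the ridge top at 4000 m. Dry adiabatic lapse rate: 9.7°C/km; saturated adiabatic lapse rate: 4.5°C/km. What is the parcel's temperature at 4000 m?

From 200 m to 2100 m (dry): cools by 9.7 × 1.9 = 18.43°C, giving -10.43°C.
From 2100 m to 4000 m (saturated): cools by 4.5 × 1.9 = 8.55°C, giving -18.98°C.

-18.98°C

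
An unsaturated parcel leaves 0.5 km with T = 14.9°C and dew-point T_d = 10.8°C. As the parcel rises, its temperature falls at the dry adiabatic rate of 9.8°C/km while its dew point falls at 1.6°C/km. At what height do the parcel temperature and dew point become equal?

1 km

T and T_d converge at 9.8 − 1.6 = 8.2°C per km
Height above start = (14.9 − 10.8) / 8.2 = 0.5 km
LCL altitude = 500 m + 500 m = 1000 m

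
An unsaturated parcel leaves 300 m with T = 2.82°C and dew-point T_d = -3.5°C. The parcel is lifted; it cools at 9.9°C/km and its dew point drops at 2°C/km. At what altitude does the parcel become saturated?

T and T_d converge at 9.9 − 2 = 7.9°C per km
Height above start = (2.82 − (-3.5)) / 7.9 = 0.8 km
LCL altitude = 300 m + 800 m = 1100 m

1100 m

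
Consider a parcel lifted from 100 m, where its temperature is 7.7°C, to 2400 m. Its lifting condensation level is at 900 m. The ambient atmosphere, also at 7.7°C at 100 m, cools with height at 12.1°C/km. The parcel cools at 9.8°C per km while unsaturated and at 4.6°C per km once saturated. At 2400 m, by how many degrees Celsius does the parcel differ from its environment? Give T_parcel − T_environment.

+13.09°C (parcel warmer than environment)

Parcel:
  Dry to 900 m: -9.8 × 0.8 km = -7.84°C, so T = -0.14°C.
  Saturated to 2400 m: -4.6 × 1.5 km = -6.9°C, so T = -7.04°C.
Environment:
  Environment to 2400 m: -12.1 × 2.3 km = -27.83°C, so T = -20.13°C.
T_parcel − T_env = -7.04 − (-20.13) = +13.09°C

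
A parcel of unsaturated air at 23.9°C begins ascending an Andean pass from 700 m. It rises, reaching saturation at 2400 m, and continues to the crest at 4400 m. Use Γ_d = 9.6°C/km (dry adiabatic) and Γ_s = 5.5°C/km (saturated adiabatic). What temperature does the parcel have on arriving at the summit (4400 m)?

From 700 m to 2400 m (dry): cools by 9.6 × 1.7 = 16.32°C, giving 7.58°C.
From 2400 m to 4400 m (saturated): cools by 5.5 × 2 = 11°C, giving -3.42°C.

-3.42°C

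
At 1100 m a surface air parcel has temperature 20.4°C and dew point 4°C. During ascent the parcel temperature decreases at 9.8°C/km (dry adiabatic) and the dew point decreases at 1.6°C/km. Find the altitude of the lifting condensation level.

3100 m

T and T_d converge at 9.8 − 1.6 = 8.2°C per km
Height above start = (20.4 − 4) / 8.2 = 2 km
LCL altitude = 1100 m + 2000 m = 3100 m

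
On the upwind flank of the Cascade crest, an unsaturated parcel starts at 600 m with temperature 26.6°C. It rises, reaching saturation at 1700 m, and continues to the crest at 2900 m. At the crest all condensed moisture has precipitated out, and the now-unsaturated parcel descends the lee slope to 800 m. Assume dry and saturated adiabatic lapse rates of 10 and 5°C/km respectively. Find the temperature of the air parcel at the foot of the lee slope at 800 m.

30.6°C

Dry to 1700 m: -10 × 1.1 km = -11°C, so T = 15.6°C.
Saturated to 2900 m: -5 × 1.2 km = -6°C, so T = 9.6°C.
Dry descent to 800 m: +10 × 2.1 km = +21°C, so T = 30.6°C.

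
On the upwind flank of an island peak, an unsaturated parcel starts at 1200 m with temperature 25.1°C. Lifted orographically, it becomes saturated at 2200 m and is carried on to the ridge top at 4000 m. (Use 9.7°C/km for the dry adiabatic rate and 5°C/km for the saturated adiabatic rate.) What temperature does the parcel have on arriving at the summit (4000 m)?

6.4°C

1200–2200 m, dry: Δz = 1 km ⇒ ΔT = -9.7°C; T = 15.4°C
2200–4000 m, saturated: Δz = 1.8 km ⇒ ΔT = -9°C; T = 6.4°C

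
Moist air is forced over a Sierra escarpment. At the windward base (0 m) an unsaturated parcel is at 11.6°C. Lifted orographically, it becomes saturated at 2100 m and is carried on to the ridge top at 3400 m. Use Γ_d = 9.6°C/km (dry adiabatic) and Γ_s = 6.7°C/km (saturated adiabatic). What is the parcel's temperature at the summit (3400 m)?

-17.27°C

0–2100 m, dry: Δz = 2.1 km ⇒ ΔT = -20.16°C; T = -8.56°C
2100–3400 m, saturated: Δz = 1.3 km ⇒ ΔT = -8.71°C; T = -17.27°C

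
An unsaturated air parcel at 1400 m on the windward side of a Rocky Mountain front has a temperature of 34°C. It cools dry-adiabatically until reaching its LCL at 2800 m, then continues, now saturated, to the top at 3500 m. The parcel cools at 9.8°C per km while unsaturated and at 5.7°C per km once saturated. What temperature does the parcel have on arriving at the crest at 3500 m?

From 1400 m to 2800 m (dry): cools by 9.8 × 1.4 = 13.72°C, giving 20.28°C.
From 2800 m to 3500 m (saturated): cools by 5.7 × 0.7 = 3.99°C, giving 16.29°C.

16.29°C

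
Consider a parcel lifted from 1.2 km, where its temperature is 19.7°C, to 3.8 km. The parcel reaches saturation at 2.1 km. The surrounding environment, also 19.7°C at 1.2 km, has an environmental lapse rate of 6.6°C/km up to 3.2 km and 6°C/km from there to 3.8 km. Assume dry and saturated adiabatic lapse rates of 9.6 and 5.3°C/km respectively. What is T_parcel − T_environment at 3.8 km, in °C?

-0.85°C (parcel cooler than environment)

Parcel:
  1200–2100 m, dry: Δz = 0.9 km ⇒ ΔT = -8.64°C; T = 11.06°C
  2100–3800 m, saturated: Δz = 1.7 km ⇒ ΔT = -9.01°C; T = 2.05°C
Environment:
  1200–3200 m, environment, lower layer: Δz = 2 km ⇒ ΔT = -13.2°C; T = 6.5°C
  3200–3800 m, environment, upper layer: Δz = 0.6 km ⇒ ΔT = -3.6°C; T = 2.9°C
T_parcel − T_env = 2.05 − 2.9 = -0.85°C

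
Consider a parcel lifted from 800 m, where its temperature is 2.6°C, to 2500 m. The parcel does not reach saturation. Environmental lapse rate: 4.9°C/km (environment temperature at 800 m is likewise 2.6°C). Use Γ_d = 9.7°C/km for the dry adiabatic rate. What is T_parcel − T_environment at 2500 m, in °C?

-8.16°C (parcel cooler than environment)

Parcel:
  Dry to 2500 m: -9.7 × 1.7 km = -16.49°C, so T = -13.89°C.
Environment:
  Environment to 2500 m: -4.9 × 1.7 km = -8.33°C, so T = -5.73°C.
T_parcel − T_env = -13.89 − (-5.73) = -8.16°C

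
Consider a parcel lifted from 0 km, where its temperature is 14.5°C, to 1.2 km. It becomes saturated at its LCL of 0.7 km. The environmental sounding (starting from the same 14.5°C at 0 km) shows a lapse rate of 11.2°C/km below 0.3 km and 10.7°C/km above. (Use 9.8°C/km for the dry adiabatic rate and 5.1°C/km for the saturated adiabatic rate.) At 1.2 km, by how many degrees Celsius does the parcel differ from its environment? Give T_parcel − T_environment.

+3.58°C (parcel warmer than environment)

Parcel:
  0–700 m, dry: Δz = 0.7 km ⇒ ΔT = -6.86°C; T = 7.64°C
  700–1200 m, saturated: Δz = 0.5 km ⇒ ΔT = -2.55°C; T = 5.09°C
Environment:
  0–300 m, environment, lower layer: Δz = 0.3 km ⇒ ΔT = -3.36°C; T = 11.14°C
  300–1200 m, environment, upper layer: Δz = 0.9 km ⇒ ΔT = -9.63°C; T = 1.51°C
T_parcel − T_env = 5.09 − 1.51 = +3.58°C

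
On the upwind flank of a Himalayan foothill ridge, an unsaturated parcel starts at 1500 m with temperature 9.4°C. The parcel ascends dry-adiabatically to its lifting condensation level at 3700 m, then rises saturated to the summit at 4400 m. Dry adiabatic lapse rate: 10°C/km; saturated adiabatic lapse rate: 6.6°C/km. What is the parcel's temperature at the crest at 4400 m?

1500 → 3700 m (dry, 10°C/km): ΔT = -10 × 2.2 = -22°C → T = -12.6°C
3700 → 4400 m (saturated, 6.6°C/km): ΔT = -6.6 × 0.7 = -4.62°C → T = -17.22°C

-17.22°C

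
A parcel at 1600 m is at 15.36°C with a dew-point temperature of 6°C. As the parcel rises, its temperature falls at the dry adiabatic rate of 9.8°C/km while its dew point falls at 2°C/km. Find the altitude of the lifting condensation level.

T and T_d converge at 9.8 − 2 = 7.8°C per km
Height above start = (15.36 − 6) / 7.8 = 1.2 km
LCL altitude = 1600 m + 1200 m = 2800 m

2800 m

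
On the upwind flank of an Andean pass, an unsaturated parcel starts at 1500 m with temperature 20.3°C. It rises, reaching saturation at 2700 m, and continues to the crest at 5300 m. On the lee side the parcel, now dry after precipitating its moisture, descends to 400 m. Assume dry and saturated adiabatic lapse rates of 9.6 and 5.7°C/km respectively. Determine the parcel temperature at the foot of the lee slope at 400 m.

From 1500 m to 2700 m (dry): cools by 9.6 × 1.2 = 11.52°C, giving 8.78°C.
From 2700 m to 5300 m (saturated): cools by 5.7 × 2.6 = 14.82°C, giving -6.04°C.
From 5300 m to 400 m (dry descent): warms by 9.6 × 4.9 = 47.04°C, giving 41°C.

41°C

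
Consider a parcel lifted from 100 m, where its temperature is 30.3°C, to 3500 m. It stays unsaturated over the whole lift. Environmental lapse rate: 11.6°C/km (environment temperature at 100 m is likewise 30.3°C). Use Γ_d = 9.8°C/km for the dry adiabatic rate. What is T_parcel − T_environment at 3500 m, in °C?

+6.12°C (parcel warmer than environment)

Parcel:
  100 → 3500 m (dry, 9.8°C/km): ΔT = -9.8 × 3.4 = -33.32°C → T = -3.02°C
Environment:
  100 → 3500 m (environment, 11.6°C/km): ΔT = -11.6 × 3.4 = -39.44°C → T = -9.14°C
T_parcel − T_env = -3.02 − (-9.14) = +6.12°C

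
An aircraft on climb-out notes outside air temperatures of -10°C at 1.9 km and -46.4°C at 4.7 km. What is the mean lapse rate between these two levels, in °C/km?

Γ = −ΔT/Δz = (-10 − (-46.4)) / (4700 − 1900) m
  = 36.4°C / 2.8 km = 13°C/km

13°C/km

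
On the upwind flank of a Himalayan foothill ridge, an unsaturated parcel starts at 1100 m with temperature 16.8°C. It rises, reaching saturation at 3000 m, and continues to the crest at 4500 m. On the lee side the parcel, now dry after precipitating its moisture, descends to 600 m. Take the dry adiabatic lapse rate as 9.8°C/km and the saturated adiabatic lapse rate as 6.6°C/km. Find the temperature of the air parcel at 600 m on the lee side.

26.5°C

1100 → 3000 m (dry, 9.8°C/km): ΔT = -9.8 × 1.9 = -18.62°C → T = -1.82°C
3000 → 4500 m (saturated, 6.6°C/km): ΔT = -6.6 × 1.5 = -9.9°C → T = -11.72°C
4500 → 600 m (dry descent, 9.8°C/km): ΔT = +9.8 × 3.9 = +38.22°C → T = 26.5°C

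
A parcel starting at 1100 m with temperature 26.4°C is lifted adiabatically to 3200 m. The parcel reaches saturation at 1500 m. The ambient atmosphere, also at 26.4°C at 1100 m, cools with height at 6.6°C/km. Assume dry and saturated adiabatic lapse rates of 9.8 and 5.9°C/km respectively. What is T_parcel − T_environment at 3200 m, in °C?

-0.09°C (parcel cooler than environment)

Parcel:
  1100–1500 m, dry: Δz = 0.4 km ⇒ ΔT = -3.92°C; T = 22.48°C
  1500–3200 m, saturated: Δz = 1.7 km ⇒ ΔT = -10.03°C; T = 12.45°C
Environment:
  1100–3200 m, environment: Δz = 2.1 km ⇒ ΔT = -13.86°C; T = 12.54°C
T_parcel − T_env = 12.45 − 12.54 = -0.09°C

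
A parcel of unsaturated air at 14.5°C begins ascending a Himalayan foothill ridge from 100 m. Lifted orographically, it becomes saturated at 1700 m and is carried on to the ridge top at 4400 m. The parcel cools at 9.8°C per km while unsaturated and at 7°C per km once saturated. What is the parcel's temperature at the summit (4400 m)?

From 100 m to 1700 m (dry): cools by 9.8 × 1.6 = 15.68°C, giving -1.18°C.
From 1700 m to 4400 m (saturated): cools by 7 × 2.7 = 18.9°C, giving -20.08°C.

-20.08°C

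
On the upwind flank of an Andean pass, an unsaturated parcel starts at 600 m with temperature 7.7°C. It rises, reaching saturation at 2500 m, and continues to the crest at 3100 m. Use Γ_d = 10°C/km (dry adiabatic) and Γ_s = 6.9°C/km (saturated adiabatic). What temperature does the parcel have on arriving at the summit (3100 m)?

-15.44°C

600–2500 m, dry: Δz = 1.9 km ⇒ ΔT = -19°C; T = -11.3°C
2500–3100 m, saturated: Δz = 0.6 km ⇒ ΔT = -4.14°C; T = -15.44°C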